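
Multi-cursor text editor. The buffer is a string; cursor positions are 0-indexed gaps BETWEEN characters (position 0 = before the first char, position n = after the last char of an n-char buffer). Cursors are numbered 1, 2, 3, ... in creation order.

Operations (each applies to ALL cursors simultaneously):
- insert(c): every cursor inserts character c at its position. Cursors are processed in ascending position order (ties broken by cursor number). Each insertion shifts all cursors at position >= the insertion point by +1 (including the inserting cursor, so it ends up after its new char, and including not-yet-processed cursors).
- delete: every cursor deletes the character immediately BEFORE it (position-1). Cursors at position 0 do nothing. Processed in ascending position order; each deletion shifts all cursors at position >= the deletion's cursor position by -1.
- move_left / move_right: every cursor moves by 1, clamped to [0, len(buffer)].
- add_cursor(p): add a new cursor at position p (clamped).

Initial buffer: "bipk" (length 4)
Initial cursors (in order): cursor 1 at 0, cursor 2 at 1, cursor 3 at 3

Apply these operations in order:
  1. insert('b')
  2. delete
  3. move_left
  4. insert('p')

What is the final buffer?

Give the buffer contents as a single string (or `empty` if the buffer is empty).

After op 1 (insert('b')): buffer="bbbipbk" (len 7), cursors c1@1 c2@3 c3@6, authorship 1.2..3.
After op 2 (delete): buffer="bipk" (len 4), cursors c1@0 c2@1 c3@3, authorship ....
After op 3 (move_left): buffer="bipk" (len 4), cursors c1@0 c2@0 c3@2, authorship ....
After op 4 (insert('p')): buffer="ppbippk" (len 7), cursors c1@2 c2@2 c3@5, authorship 12..3..

Answer: ppbippk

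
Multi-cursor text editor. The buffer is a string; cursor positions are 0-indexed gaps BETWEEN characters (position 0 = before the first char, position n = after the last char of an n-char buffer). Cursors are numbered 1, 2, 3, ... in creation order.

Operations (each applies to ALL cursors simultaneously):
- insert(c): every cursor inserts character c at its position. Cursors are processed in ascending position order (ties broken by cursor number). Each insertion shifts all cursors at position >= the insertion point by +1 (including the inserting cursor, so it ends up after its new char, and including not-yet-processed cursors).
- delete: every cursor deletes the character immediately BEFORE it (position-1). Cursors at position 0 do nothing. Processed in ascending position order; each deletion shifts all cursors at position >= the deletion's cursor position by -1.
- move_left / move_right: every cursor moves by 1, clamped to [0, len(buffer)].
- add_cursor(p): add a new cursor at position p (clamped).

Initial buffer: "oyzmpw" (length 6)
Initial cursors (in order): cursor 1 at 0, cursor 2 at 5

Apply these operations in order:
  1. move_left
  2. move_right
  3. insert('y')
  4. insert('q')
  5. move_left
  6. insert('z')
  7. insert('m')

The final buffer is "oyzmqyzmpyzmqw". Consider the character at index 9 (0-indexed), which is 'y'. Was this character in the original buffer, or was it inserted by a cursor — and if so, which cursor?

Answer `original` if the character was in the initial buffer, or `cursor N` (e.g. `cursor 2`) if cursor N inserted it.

After op 1 (move_left): buffer="oyzmpw" (len 6), cursors c1@0 c2@4, authorship ......
After op 2 (move_right): buffer="oyzmpw" (len 6), cursors c1@1 c2@5, authorship ......
After op 3 (insert('y')): buffer="oyyzmpyw" (len 8), cursors c1@2 c2@7, authorship .1....2.
After op 4 (insert('q')): buffer="oyqyzmpyqw" (len 10), cursors c1@3 c2@9, authorship .11....22.
After op 5 (move_left): buffer="oyqyzmpyqw" (len 10), cursors c1@2 c2@8, authorship .11....22.
After op 6 (insert('z')): buffer="oyzqyzmpyzqw" (len 12), cursors c1@3 c2@10, authorship .111....222.
After op 7 (insert('m')): buffer="oyzmqyzmpyzmqw" (len 14), cursors c1@4 c2@12, authorship .1111....2222.
Authorship (.=original, N=cursor N): . 1 1 1 1 . . . . 2 2 2 2 .
Index 9: author = 2

Answer: cursor 2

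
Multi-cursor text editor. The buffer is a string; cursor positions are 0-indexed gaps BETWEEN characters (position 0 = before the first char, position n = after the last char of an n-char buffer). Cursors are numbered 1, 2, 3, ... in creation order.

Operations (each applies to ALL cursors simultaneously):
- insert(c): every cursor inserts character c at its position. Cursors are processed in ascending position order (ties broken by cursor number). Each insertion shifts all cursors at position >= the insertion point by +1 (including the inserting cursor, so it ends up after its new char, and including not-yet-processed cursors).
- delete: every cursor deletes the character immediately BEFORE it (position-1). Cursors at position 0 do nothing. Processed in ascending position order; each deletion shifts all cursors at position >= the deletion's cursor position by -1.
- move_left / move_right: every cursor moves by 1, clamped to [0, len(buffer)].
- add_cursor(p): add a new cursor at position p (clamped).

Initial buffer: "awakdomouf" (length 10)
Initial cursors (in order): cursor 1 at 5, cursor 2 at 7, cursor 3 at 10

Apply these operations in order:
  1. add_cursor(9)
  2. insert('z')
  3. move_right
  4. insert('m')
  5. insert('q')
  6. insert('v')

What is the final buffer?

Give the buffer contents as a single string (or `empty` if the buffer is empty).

After op 1 (add_cursor(9)): buffer="awakdomouf" (len 10), cursors c1@5 c2@7 c4@9 c3@10, authorship ..........
After op 2 (insert('z')): buffer="awakdzomzouzfz" (len 14), cursors c1@6 c2@9 c4@12 c3@14, authorship .....1..2..4.3
After op 3 (move_right): buffer="awakdzomzouzfz" (len 14), cursors c1@7 c2@10 c4@13 c3@14, authorship .....1..2..4.3
After op 4 (insert('m')): buffer="awakdzommzomuzfmzm" (len 18), cursors c1@8 c2@12 c4@16 c3@18, authorship .....1.1.2.2.4.433
After op 5 (insert('q')): buffer="awakdzomqmzomquzfmqzmq" (len 22), cursors c1@9 c2@14 c4@19 c3@22, authorship .....1.11.2.22.4.44333
After op 6 (insert('v')): buffer="awakdzomqvmzomqvuzfmqvzmqv" (len 26), cursors c1@10 c2@16 c4@22 c3@26, authorship .....1.111.2.222.4.4443333

Answer: awakdzomqvmzomqvuzfmqvzmqv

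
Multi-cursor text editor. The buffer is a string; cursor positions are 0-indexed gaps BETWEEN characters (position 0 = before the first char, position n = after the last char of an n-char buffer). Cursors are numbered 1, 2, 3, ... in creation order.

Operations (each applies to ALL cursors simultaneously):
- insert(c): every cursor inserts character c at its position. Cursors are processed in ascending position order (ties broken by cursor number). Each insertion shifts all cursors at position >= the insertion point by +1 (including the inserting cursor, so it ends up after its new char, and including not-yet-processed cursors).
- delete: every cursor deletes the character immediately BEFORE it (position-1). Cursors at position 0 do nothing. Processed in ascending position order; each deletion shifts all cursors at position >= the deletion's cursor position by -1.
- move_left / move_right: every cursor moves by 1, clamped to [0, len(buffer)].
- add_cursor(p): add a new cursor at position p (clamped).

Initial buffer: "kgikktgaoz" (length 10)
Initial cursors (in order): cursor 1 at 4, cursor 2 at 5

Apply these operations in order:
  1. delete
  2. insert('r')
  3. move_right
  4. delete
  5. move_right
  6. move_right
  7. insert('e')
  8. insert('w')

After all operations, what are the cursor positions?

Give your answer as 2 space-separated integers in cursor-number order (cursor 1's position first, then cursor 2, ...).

After op 1 (delete): buffer="kgitgaoz" (len 8), cursors c1@3 c2@3, authorship ........
After op 2 (insert('r')): buffer="kgirrtgaoz" (len 10), cursors c1@5 c2@5, authorship ...12.....
After op 3 (move_right): buffer="kgirrtgaoz" (len 10), cursors c1@6 c2@6, authorship ...12.....
After op 4 (delete): buffer="kgirgaoz" (len 8), cursors c1@4 c2@4, authorship ...1....
After op 5 (move_right): buffer="kgirgaoz" (len 8), cursors c1@5 c2@5, authorship ...1....
After op 6 (move_right): buffer="kgirgaoz" (len 8), cursors c1@6 c2@6, authorship ...1....
After op 7 (insert('e')): buffer="kgirgaeeoz" (len 10), cursors c1@8 c2@8, authorship ...1..12..
After op 8 (insert('w')): buffer="kgirgaeewwoz" (len 12), cursors c1@10 c2@10, authorship ...1..1212..

Answer: 10 10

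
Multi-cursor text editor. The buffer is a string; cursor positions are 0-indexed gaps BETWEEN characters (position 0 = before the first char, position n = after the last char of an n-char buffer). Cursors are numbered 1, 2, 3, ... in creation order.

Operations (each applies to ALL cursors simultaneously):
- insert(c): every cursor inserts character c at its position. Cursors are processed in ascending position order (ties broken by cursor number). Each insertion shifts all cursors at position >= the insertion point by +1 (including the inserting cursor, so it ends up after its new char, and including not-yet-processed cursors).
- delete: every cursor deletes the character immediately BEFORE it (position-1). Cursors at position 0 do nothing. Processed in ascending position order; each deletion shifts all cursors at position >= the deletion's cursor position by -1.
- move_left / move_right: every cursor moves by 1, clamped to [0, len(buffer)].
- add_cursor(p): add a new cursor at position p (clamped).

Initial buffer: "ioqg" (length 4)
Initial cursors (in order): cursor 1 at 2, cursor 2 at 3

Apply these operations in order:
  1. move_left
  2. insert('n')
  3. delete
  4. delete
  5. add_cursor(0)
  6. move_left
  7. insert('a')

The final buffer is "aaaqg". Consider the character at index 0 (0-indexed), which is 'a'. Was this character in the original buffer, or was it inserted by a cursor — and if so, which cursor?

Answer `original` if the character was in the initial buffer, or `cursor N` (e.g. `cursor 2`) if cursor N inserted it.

Answer: cursor 1

Derivation:
After op 1 (move_left): buffer="ioqg" (len 4), cursors c1@1 c2@2, authorship ....
After op 2 (insert('n')): buffer="inonqg" (len 6), cursors c1@2 c2@4, authorship .1.2..
After op 3 (delete): buffer="ioqg" (len 4), cursors c1@1 c2@2, authorship ....
After op 4 (delete): buffer="qg" (len 2), cursors c1@0 c2@0, authorship ..
After op 5 (add_cursor(0)): buffer="qg" (len 2), cursors c1@0 c2@0 c3@0, authorship ..
After op 6 (move_left): buffer="qg" (len 2), cursors c1@0 c2@0 c3@0, authorship ..
After op 7 (insert('a')): buffer="aaaqg" (len 5), cursors c1@3 c2@3 c3@3, authorship 123..
Authorship (.=original, N=cursor N): 1 2 3 . .
Index 0: author = 1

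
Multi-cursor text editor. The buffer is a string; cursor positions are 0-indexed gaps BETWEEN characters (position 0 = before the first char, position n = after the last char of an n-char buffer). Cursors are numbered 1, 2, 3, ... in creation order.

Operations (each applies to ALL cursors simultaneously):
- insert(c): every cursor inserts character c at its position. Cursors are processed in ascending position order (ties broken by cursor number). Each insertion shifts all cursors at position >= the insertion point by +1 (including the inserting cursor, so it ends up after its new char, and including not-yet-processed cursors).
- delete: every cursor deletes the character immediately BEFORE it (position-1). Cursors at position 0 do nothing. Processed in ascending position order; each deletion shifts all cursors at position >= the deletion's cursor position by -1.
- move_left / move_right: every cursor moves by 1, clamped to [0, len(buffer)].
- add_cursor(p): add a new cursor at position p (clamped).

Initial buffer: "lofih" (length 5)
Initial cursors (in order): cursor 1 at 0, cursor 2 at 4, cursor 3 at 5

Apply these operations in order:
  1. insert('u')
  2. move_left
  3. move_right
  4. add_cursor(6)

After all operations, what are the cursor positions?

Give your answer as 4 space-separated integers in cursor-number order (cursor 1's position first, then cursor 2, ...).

After op 1 (insert('u')): buffer="ulofiuhu" (len 8), cursors c1@1 c2@6 c3@8, authorship 1....2.3
After op 2 (move_left): buffer="ulofiuhu" (len 8), cursors c1@0 c2@5 c3@7, authorship 1....2.3
After op 3 (move_right): buffer="ulofiuhu" (len 8), cursors c1@1 c2@6 c3@8, authorship 1....2.3
After op 4 (add_cursor(6)): buffer="ulofiuhu" (len 8), cursors c1@1 c2@6 c4@6 c3@8, authorship 1....2.3

Answer: 1 6 8 6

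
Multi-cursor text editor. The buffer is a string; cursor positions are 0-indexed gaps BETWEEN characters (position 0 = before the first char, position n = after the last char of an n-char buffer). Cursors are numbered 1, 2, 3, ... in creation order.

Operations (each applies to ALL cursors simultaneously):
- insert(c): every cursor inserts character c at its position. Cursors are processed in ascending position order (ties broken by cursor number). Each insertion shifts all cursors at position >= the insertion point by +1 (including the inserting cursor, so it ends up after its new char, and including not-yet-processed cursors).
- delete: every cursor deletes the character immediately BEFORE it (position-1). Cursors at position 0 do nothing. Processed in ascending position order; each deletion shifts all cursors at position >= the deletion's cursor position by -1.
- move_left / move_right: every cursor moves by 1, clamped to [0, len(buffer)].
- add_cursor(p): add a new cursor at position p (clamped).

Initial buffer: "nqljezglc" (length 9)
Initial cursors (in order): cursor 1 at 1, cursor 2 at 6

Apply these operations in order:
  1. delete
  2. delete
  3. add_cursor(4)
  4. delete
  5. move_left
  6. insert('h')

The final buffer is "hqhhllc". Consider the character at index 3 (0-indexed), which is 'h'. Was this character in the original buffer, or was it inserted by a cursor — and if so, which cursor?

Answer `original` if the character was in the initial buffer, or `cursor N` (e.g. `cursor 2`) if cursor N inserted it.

Answer: cursor 3

Derivation:
After op 1 (delete): buffer="qljeglc" (len 7), cursors c1@0 c2@4, authorship .......
After op 2 (delete): buffer="qljglc" (len 6), cursors c1@0 c2@3, authorship ......
After op 3 (add_cursor(4)): buffer="qljglc" (len 6), cursors c1@0 c2@3 c3@4, authorship ......
After op 4 (delete): buffer="qllc" (len 4), cursors c1@0 c2@2 c3@2, authorship ....
After op 5 (move_left): buffer="qllc" (len 4), cursors c1@0 c2@1 c3@1, authorship ....
After op 6 (insert('h')): buffer="hqhhllc" (len 7), cursors c1@1 c2@4 c3@4, authorship 1.23...
Authorship (.=original, N=cursor N): 1 . 2 3 . . .
Index 3: author = 3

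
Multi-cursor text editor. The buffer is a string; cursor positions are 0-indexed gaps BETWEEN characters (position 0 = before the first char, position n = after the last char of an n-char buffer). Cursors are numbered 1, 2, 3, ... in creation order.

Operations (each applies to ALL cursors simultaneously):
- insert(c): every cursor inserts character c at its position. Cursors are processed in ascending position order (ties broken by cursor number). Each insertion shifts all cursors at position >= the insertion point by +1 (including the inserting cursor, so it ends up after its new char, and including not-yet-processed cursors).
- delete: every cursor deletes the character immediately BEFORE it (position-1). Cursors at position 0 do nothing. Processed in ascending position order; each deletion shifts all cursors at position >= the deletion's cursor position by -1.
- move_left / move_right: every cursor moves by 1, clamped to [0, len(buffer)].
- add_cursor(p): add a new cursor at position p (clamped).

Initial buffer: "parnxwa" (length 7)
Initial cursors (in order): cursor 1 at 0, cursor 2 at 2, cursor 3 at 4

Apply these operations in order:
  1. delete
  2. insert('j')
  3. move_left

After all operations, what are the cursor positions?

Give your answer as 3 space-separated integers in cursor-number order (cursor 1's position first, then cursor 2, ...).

Answer: 0 2 4

Derivation:
After op 1 (delete): buffer="prxwa" (len 5), cursors c1@0 c2@1 c3@2, authorship .....
After op 2 (insert('j')): buffer="jpjrjxwa" (len 8), cursors c1@1 c2@3 c3@5, authorship 1.2.3...
After op 3 (move_left): buffer="jpjrjxwa" (len 8), cursors c1@0 c2@2 c3@4, authorship 1.2.3...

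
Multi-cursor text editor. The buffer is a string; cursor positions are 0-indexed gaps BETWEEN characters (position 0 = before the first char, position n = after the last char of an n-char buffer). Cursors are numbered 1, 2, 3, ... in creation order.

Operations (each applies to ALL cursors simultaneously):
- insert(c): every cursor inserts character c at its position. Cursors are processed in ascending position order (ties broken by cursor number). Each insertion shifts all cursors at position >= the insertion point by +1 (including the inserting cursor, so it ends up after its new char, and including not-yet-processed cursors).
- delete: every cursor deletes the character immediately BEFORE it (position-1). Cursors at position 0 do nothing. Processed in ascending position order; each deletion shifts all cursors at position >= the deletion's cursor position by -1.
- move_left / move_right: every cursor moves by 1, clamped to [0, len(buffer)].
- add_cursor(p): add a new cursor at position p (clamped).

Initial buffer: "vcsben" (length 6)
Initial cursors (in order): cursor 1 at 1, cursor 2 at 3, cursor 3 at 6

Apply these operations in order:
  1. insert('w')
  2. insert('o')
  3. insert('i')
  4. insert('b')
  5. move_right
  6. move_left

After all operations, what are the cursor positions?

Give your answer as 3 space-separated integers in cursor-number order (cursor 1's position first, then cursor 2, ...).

After op 1 (insert('w')): buffer="vwcswbenw" (len 9), cursors c1@2 c2@5 c3@9, authorship .1..2...3
After op 2 (insert('o')): buffer="vwocswobenwo" (len 12), cursors c1@3 c2@7 c3@12, authorship .11..22...33
After op 3 (insert('i')): buffer="vwoicswoibenwoi" (len 15), cursors c1@4 c2@9 c3@15, authorship .111..222...333
After op 4 (insert('b')): buffer="vwoibcswoibbenwoib" (len 18), cursors c1@5 c2@11 c3@18, authorship .1111..2222...3333
After op 5 (move_right): buffer="vwoibcswoibbenwoib" (len 18), cursors c1@6 c2@12 c3@18, authorship .1111..2222...3333
After op 6 (move_left): buffer="vwoibcswoibbenwoib" (len 18), cursors c1@5 c2@11 c3@17, authorship .1111..2222...3333

Answer: 5 11 17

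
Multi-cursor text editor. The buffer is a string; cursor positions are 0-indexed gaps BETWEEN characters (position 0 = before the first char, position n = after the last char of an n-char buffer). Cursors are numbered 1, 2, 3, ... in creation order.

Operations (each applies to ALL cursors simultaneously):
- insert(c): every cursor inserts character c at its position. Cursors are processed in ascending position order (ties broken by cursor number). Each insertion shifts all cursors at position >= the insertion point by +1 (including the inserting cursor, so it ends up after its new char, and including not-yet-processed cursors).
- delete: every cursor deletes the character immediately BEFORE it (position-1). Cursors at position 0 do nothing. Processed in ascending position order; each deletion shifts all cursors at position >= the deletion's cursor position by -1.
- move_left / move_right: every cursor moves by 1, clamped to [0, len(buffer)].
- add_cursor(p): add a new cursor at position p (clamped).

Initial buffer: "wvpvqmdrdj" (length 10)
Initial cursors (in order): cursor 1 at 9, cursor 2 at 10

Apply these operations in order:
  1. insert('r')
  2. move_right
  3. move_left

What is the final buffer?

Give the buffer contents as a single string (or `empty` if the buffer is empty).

Answer: wvpvqmdrdrjr

Derivation:
After op 1 (insert('r')): buffer="wvpvqmdrdrjr" (len 12), cursors c1@10 c2@12, authorship .........1.2
After op 2 (move_right): buffer="wvpvqmdrdrjr" (len 12), cursors c1@11 c2@12, authorship .........1.2
After op 3 (move_left): buffer="wvpvqmdrdrjr" (len 12), cursors c1@10 c2@11, authorship .........1.2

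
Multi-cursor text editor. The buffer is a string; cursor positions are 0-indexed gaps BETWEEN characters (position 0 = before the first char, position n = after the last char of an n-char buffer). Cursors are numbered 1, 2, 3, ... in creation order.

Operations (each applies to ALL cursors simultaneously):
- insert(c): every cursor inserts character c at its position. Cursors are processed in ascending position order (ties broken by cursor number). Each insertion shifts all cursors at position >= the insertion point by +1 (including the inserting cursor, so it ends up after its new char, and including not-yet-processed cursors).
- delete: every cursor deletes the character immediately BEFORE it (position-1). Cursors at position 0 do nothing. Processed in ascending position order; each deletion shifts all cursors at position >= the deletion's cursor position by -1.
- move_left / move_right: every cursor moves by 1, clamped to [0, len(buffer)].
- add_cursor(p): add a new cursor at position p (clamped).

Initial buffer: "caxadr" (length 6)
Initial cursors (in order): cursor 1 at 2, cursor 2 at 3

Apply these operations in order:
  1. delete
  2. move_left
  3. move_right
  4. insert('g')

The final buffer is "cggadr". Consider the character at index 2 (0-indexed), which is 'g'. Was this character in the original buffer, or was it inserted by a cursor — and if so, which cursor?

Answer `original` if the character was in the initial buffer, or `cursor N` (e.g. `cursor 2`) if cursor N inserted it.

Answer: cursor 2

Derivation:
After op 1 (delete): buffer="cadr" (len 4), cursors c1@1 c2@1, authorship ....
After op 2 (move_left): buffer="cadr" (len 4), cursors c1@0 c2@0, authorship ....
After op 3 (move_right): buffer="cadr" (len 4), cursors c1@1 c2@1, authorship ....
After op 4 (insert('g')): buffer="cggadr" (len 6), cursors c1@3 c2@3, authorship .12...
Authorship (.=original, N=cursor N): . 1 2 . . .
Index 2: author = 2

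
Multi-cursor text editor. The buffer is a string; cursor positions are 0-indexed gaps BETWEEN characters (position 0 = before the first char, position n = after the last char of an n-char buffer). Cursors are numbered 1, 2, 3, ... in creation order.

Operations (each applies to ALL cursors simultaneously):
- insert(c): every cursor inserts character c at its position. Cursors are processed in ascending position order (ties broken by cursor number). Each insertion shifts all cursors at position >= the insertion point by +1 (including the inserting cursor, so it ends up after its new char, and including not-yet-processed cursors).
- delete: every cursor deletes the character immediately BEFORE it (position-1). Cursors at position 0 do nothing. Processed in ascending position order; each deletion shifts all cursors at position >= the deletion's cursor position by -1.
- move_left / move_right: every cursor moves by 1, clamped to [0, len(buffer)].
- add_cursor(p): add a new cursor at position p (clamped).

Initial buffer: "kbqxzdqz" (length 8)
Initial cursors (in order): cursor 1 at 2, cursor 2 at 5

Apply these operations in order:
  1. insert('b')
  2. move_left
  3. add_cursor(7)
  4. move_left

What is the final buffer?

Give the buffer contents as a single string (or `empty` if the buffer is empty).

After op 1 (insert('b')): buffer="kbbqxzbdqz" (len 10), cursors c1@3 c2@7, authorship ..1...2...
After op 2 (move_left): buffer="kbbqxzbdqz" (len 10), cursors c1@2 c2@6, authorship ..1...2...
After op 3 (add_cursor(7)): buffer="kbbqxzbdqz" (len 10), cursors c1@2 c2@6 c3@7, authorship ..1...2...
After op 4 (move_left): buffer="kbbqxzbdqz" (len 10), cursors c1@1 c2@5 c3@6, authorship ..1...2...

Answer: kbbqxzbdqz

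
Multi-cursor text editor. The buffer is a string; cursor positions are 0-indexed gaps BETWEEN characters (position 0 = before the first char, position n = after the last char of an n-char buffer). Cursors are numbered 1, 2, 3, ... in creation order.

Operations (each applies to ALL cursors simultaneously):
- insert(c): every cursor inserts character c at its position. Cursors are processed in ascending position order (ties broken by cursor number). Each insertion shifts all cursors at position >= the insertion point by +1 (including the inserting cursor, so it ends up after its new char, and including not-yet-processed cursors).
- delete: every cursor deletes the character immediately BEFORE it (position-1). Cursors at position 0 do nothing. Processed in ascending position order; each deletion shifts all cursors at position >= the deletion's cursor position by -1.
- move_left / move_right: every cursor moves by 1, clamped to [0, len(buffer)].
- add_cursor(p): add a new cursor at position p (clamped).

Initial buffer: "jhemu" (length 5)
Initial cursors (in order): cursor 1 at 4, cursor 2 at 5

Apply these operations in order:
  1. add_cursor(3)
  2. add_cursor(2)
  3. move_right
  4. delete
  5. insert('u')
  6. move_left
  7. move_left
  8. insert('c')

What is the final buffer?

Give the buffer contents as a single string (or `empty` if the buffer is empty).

Answer: juuccccuu

Derivation:
After op 1 (add_cursor(3)): buffer="jhemu" (len 5), cursors c3@3 c1@4 c2@5, authorship .....
After op 2 (add_cursor(2)): buffer="jhemu" (len 5), cursors c4@2 c3@3 c1@4 c2@5, authorship .....
After op 3 (move_right): buffer="jhemu" (len 5), cursors c4@3 c3@4 c1@5 c2@5, authorship .....
After op 4 (delete): buffer="j" (len 1), cursors c1@1 c2@1 c3@1 c4@1, authorship .
After op 5 (insert('u')): buffer="juuuu" (len 5), cursors c1@5 c2@5 c3@5 c4@5, authorship .1234
After op 6 (move_left): buffer="juuuu" (len 5), cursors c1@4 c2@4 c3@4 c4@4, authorship .1234
After op 7 (move_left): buffer="juuuu" (len 5), cursors c1@3 c2@3 c3@3 c4@3, authorship .1234
After op 8 (insert('c')): buffer="juuccccuu" (len 9), cursors c1@7 c2@7 c3@7 c4@7, authorship .12123434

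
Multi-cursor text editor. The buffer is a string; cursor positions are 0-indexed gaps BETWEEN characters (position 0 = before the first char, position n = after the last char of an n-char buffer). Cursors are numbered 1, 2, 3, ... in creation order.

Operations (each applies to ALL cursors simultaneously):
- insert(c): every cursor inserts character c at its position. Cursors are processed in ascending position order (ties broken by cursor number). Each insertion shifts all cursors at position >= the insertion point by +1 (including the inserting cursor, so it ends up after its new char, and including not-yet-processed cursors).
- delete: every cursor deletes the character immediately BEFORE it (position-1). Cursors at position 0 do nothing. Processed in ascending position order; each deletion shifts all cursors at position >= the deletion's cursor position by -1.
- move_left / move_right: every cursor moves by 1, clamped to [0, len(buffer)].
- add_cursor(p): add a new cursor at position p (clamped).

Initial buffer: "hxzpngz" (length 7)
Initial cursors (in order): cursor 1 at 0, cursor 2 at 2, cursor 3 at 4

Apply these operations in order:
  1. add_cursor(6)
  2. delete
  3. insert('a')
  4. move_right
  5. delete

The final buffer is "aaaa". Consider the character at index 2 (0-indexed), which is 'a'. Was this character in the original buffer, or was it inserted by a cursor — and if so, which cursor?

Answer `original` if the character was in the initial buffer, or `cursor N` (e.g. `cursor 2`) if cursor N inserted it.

After op 1 (add_cursor(6)): buffer="hxzpngz" (len 7), cursors c1@0 c2@2 c3@4 c4@6, authorship .......
After op 2 (delete): buffer="hznz" (len 4), cursors c1@0 c2@1 c3@2 c4@3, authorship ....
After op 3 (insert('a')): buffer="ahazanaz" (len 8), cursors c1@1 c2@3 c3@5 c4@7, authorship 1.2.3.4.
After op 4 (move_right): buffer="ahazanaz" (len 8), cursors c1@2 c2@4 c3@6 c4@8, authorship 1.2.3.4.
After op 5 (delete): buffer="aaaa" (len 4), cursors c1@1 c2@2 c3@3 c4@4, authorship 1234
Authorship (.=original, N=cursor N): 1 2 3 4
Index 2: author = 3

Answer: cursor 3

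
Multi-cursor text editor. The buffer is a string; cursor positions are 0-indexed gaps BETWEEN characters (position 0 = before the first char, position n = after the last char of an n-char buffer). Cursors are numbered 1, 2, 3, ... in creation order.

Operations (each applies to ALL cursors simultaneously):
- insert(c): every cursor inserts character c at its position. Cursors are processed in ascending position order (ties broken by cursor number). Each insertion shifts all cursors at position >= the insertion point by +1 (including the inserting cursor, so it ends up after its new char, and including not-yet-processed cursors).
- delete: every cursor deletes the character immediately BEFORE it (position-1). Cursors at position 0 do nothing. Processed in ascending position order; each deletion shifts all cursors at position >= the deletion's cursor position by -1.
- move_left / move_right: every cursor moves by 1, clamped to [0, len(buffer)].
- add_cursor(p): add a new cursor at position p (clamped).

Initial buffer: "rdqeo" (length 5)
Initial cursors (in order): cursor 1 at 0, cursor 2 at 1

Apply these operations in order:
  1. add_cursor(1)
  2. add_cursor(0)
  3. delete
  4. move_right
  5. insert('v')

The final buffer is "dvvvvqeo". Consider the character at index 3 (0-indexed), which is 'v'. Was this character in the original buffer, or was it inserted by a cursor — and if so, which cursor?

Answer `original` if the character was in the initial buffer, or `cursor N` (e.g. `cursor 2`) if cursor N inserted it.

After op 1 (add_cursor(1)): buffer="rdqeo" (len 5), cursors c1@0 c2@1 c3@1, authorship .....
After op 2 (add_cursor(0)): buffer="rdqeo" (len 5), cursors c1@0 c4@0 c2@1 c3@1, authorship .....
After op 3 (delete): buffer="dqeo" (len 4), cursors c1@0 c2@0 c3@0 c4@0, authorship ....
After op 4 (move_right): buffer="dqeo" (len 4), cursors c1@1 c2@1 c3@1 c4@1, authorship ....
After op 5 (insert('v')): buffer="dvvvvqeo" (len 8), cursors c1@5 c2@5 c3@5 c4@5, authorship .1234...
Authorship (.=original, N=cursor N): . 1 2 3 4 . . .
Index 3: author = 3

Answer: cursor 3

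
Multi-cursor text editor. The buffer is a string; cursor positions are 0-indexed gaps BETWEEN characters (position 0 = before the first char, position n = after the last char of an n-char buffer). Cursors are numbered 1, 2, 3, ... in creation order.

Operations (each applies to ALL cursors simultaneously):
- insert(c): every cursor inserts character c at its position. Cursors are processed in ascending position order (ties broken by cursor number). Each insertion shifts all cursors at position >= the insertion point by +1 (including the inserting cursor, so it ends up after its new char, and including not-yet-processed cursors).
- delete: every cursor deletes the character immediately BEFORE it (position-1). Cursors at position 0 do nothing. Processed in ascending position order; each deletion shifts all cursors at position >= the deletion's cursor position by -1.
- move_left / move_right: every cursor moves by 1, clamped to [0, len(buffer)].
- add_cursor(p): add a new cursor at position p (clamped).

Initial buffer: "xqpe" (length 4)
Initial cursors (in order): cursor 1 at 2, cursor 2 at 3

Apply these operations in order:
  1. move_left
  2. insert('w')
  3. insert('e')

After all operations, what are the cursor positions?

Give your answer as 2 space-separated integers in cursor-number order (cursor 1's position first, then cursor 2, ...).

Answer: 3 6

Derivation:
After op 1 (move_left): buffer="xqpe" (len 4), cursors c1@1 c2@2, authorship ....
After op 2 (insert('w')): buffer="xwqwpe" (len 6), cursors c1@2 c2@4, authorship .1.2..
After op 3 (insert('e')): buffer="xweqwepe" (len 8), cursors c1@3 c2@6, authorship .11.22..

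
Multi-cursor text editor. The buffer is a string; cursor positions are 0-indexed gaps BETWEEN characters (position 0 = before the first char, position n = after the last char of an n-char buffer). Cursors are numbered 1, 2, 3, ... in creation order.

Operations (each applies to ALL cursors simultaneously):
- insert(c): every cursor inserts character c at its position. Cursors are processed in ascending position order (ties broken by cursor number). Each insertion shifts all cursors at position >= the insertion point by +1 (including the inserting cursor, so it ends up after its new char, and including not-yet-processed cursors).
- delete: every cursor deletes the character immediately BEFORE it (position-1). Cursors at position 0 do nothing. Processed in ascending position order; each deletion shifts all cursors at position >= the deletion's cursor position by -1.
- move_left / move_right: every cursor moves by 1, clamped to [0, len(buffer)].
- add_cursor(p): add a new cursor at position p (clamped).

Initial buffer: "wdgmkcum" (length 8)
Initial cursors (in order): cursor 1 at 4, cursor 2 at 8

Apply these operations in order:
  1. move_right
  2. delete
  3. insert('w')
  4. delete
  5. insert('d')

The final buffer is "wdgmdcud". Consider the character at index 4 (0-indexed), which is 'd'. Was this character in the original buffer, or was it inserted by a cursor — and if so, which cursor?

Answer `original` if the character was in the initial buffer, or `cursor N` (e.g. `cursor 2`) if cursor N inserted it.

After op 1 (move_right): buffer="wdgmkcum" (len 8), cursors c1@5 c2@8, authorship ........
After op 2 (delete): buffer="wdgmcu" (len 6), cursors c1@4 c2@6, authorship ......
After op 3 (insert('w')): buffer="wdgmwcuw" (len 8), cursors c1@5 c2@8, authorship ....1..2
After op 4 (delete): buffer="wdgmcu" (len 6), cursors c1@4 c2@6, authorship ......
After op 5 (insert('d')): buffer="wdgmdcud" (len 8), cursors c1@5 c2@8, authorship ....1..2
Authorship (.=original, N=cursor N): . . . . 1 . . 2
Index 4: author = 1

Answer: cursor 1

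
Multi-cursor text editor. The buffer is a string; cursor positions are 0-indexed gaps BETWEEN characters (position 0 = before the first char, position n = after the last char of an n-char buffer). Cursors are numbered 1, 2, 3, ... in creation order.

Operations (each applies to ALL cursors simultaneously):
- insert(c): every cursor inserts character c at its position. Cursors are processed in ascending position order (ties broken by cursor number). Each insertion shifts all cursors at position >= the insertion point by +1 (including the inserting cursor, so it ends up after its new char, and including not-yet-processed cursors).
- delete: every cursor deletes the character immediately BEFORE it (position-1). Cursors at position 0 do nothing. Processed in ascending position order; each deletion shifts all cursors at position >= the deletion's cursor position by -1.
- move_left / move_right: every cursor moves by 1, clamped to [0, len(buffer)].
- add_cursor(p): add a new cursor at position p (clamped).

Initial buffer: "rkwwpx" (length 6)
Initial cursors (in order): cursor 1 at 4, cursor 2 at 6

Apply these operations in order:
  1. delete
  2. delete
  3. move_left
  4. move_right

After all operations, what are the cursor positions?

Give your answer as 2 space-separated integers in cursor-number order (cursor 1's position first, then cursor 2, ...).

After op 1 (delete): buffer="rkwp" (len 4), cursors c1@3 c2@4, authorship ....
After op 2 (delete): buffer="rk" (len 2), cursors c1@2 c2@2, authorship ..
After op 3 (move_left): buffer="rk" (len 2), cursors c1@1 c2@1, authorship ..
After op 4 (move_right): buffer="rk" (len 2), cursors c1@2 c2@2, authorship ..

Answer: 2 2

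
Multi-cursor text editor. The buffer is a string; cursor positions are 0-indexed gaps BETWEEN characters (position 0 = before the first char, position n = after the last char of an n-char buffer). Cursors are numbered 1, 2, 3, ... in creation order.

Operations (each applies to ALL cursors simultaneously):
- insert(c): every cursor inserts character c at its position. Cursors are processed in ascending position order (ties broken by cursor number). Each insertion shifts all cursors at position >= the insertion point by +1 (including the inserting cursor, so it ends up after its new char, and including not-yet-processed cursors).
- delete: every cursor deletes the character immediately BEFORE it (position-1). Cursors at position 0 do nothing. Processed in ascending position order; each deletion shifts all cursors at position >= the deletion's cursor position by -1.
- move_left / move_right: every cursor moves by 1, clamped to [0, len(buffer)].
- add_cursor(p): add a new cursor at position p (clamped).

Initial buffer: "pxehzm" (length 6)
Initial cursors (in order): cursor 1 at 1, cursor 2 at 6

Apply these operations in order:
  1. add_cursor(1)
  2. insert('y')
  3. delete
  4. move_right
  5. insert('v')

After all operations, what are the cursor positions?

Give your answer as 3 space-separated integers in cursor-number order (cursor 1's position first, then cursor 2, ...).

After op 1 (add_cursor(1)): buffer="pxehzm" (len 6), cursors c1@1 c3@1 c2@6, authorship ......
After op 2 (insert('y')): buffer="pyyxehzmy" (len 9), cursors c1@3 c3@3 c2@9, authorship .13.....2
After op 3 (delete): buffer="pxehzm" (len 6), cursors c1@1 c3@1 c2@6, authorship ......
After op 4 (move_right): buffer="pxehzm" (len 6), cursors c1@2 c3@2 c2@6, authorship ......
After op 5 (insert('v')): buffer="pxvvehzmv" (len 9), cursors c1@4 c3@4 c2@9, authorship ..13....2

Answer: 4 9 4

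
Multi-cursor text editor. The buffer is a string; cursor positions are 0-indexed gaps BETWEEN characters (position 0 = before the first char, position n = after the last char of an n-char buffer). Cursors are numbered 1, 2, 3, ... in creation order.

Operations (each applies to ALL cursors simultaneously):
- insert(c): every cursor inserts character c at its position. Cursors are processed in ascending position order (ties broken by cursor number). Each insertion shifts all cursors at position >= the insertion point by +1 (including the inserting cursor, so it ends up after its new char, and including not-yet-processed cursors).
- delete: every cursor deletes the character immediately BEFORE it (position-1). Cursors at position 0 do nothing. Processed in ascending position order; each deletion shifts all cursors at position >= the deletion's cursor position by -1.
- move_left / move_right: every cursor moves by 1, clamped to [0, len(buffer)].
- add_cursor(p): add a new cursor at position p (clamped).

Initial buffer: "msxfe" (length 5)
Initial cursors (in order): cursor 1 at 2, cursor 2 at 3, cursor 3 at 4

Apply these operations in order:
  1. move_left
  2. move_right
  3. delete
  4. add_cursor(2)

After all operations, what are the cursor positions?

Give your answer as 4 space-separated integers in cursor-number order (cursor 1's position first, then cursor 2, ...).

Answer: 1 1 1 2

Derivation:
After op 1 (move_left): buffer="msxfe" (len 5), cursors c1@1 c2@2 c3@3, authorship .....
After op 2 (move_right): buffer="msxfe" (len 5), cursors c1@2 c2@3 c3@4, authorship .....
After op 3 (delete): buffer="me" (len 2), cursors c1@1 c2@1 c3@1, authorship ..
After op 4 (add_cursor(2)): buffer="me" (len 2), cursors c1@1 c2@1 c3@1 c4@2, authorship ..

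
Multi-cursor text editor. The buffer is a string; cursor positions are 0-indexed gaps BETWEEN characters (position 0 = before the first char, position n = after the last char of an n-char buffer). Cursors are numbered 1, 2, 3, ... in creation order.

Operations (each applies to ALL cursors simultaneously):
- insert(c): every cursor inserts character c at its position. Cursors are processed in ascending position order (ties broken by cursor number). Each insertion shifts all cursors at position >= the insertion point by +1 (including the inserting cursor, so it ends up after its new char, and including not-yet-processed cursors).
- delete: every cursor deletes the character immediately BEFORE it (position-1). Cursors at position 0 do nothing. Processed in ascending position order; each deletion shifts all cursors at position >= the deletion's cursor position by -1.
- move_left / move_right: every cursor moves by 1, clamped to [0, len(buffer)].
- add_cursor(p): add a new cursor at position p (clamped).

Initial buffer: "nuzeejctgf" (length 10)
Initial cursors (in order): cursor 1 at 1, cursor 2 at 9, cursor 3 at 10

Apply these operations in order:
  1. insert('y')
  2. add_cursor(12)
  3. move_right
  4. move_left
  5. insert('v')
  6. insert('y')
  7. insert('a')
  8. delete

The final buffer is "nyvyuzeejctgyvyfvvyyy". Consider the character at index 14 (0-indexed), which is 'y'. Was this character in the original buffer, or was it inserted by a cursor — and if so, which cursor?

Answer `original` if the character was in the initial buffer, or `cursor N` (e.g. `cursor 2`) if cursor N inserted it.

After op 1 (insert('y')): buffer="nyuzeejctgyfy" (len 13), cursors c1@2 c2@11 c3@13, authorship .1........2.3
After op 2 (add_cursor(12)): buffer="nyuzeejctgyfy" (len 13), cursors c1@2 c2@11 c4@12 c3@13, authorship .1........2.3
After op 3 (move_right): buffer="nyuzeejctgyfy" (len 13), cursors c1@3 c2@12 c3@13 c4@13, authorship .1........2.3
After op 4 (move_left): buffer="nyuzeejctgyfy" (len 13), cursors c1@2 c2@11 c3@12 c4@12, authorship .1........2.3
After op 5 (insert('v')): buffer="nyvuzeejctgyvfvvy" (len 17), cursors c1@3 c2@13 c3@16 c4@16, authorship .11........22.343
After op 6 (insert('y')): buffer="nyvyuzeejctgyvyfvvyyy" (len 21), cursors c1@4 c2@15 c3@20 c4@20, authorship .111........222.34343
After op 7 (insert('a')): buffer="nyvyauzeejctgyvyafvvyyaay" (len 25), cursors c1@5 c2@17 c3@24 c4@24, authorship .1111........2222.3434343
After op 8 (delete): buffer="nyvyuzeejctgyvyfvvyyy" (len 21), cursors c1@4 c2@15 c3@20 c4@20, authorship .111........222.34343
Authorship (.=original, N=cursor N): . 1 1 1 . . . . . . . . 2 2 2 . 3 4 3 4 3
Index 14: author = 2

Answer: cursor 2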